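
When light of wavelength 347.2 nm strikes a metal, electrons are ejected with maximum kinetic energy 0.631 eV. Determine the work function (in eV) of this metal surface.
2.94 eV

From Einstein's photoelectric equation: KE_max = hf - φ = hc/λ - φ

Rearranging for φ:
φ = hc/λ - KE_max

Calculate photon energy:
E_photon = hc/λ = 3.5710 eV

Therefore:
φ = 3.5710 - 0.631 = 2.94 eV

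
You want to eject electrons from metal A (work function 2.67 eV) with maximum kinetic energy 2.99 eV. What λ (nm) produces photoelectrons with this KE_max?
219.05 nm

From Einstein's equation: KE_max = hc/λ - φ

Rearranging for λ:
hc/λ = KE_max + φ
λ = hc/(KE_max + φ)

Required photon energy:
E_photon = KE_max + φ = 2.99 + 2.67 = 5.66 eV

Required wavelength:
λ = hc/E_photon = (6.626×10⁻³⁴)(3×10⁸) / (5.66 × 1.602×10⁻¹⁹)
λ = 219.05 nm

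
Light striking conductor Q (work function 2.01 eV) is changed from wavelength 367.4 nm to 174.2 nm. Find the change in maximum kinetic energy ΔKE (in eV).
3.7427 eV

Using Einstein's equation: KE_max = hc/λ - φ

For λ₁ = 367.4 nm:
KE₁ = hc/λ₁ - φ = 3.3746 - 2.01 = 1.3646 eV

For λ₂ = 174.2 nm:
KE₂ = hc/λ₂ - φ = 7.1173 - 2.01 = 5.1073 eV

Change in KE:
ΔKE = KE₂ - KE₁ = 5.1073 - 1.3646 = 3.7427 eV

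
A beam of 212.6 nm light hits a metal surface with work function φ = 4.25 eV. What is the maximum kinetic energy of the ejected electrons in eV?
1.5818 eV

Using Einstein's photoelectric equation: KE_max = hf - φ = hc/λ - φ

First, calculate the photon energy:
E_photon = hc/λ = (6.626×10⁻³⁴ J·s)(3×10⁸ m/s) / (212.6×10⁻⁹ m)
E_photon = 5.8318 eV

Then, the maximum kinetic energy:
KE_max = E_photon - φ = 5.8318 eV - 4.25 eV = 1.5818 eV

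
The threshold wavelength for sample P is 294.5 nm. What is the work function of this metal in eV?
4.21 eV

At the threshold wavelength, photon energy equals work function:
φ = hc/λ₀

Calculating:
φ = (6.626×10⁻³⁴ J·s)(3×10⁸ m/s) / (294.5×10⁻⁹ m)
φ = 4.21 eV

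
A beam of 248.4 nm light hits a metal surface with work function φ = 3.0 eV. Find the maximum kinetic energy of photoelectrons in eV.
1.9913 eV

Using Einstein's photoelectric equation: KE_max = hf - φ = hc/λ - φ

First, calculate the photon energy:
E_photon = hc/λ = (6.626×10⁻³⁴ J·s)(3×10⁸ m/s) / (248.4×10⁻⁹ m)
E_photon = 4.9913 eV

Then, the maximum kinetic energy:
KE_max = E_photon - φ = 4.9913 eV - 3.0 eV = 1.9913 eV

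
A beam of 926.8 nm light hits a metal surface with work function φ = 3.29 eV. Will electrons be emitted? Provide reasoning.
No

For photoemission, the photon energy must exceed the work function.

Photon energy: E = hc/λ = 1.3378 eV
Work function: φ = 3.29 eV

Since E_photon (1.3378 eV) < φ (3.29 eV), photoemission will NOT occur.
The threshold wavelength is λ₀ = hc/φ = 376.9 nm.
Since 926.8 nm > 376.9 nm, the photons lack sufficient energy.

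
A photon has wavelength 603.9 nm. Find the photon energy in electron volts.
2.0531 eV

Using E = hf = hc/λ:

E = hc/λ = (6.626×10⁻³⁴ J·s)(3×10⁸ m/s) / (603.9×10⁻⁹ m)
E = 2.0531 eV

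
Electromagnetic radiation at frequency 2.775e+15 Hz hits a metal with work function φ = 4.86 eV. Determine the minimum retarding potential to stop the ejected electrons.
6.6165 V

The stopping potential V_s satisfies: eV_s = KE_max

First, find KE_max using Einstein's equation:
E_photon = hf = (6.626×10⁻³⁴ J·s)(2.775e+15 Hz) = 11.4765 eV
KE_max = E_photon - φ = 11.4765 - 4.86 = 6.6165 eV

Since eV_s = KE_max:
V_s = KE_max/e = 6.6165 V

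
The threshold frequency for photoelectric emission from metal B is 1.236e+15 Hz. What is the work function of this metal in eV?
5.11 eV

At the threshold frequency, photon energy equals work function:
φ = hf₀

Calculating:
φ = (6.626×10⁻³⁴ J·s)(1.236e+15 Hz)
φ = 5.11 eV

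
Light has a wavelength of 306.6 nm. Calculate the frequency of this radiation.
9.7780e+14 Hz

Using the wave equation: c = fλ

Solving for frequency:
f = c/λ = (3×10⁸ m/s) / (306.6×10⁻⁹ m)
f = 9.7780e+14 Hz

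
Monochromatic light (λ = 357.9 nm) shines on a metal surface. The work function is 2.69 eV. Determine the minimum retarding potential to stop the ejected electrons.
0.7742 V

The stopping potential V_s satisfies: eV_s = KE_max

First, find KE_max using Einstein's equation:
E_photon = hc/λ = 3.4642 eV
KE_max = E_photon - φ = 3.4642 - 2.69 = 0.7742 eV

Since eV_s = KE_max:
V_s = KE_max/e = 0.7742 V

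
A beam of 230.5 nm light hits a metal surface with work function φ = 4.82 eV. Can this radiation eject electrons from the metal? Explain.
Yes

For photoemission, the photon energy must exceed the work function.

Photon energy: E = hc/λ = 5.3789 eV
Work function: φ = 4.82 eV

Since E_photon (5.3789 eV) > φ (4.82 eV), photoemission WILL occur.
The threshold wavelength is λ₀ = hc/φ = 257.2 nm.
Since 230.5 nm < 257.2 nm, the light has sufficient energy.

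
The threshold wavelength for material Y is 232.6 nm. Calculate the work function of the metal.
5.33 eV

At the threshold wavelength, photon energy equals work function:
φ = hc/λ₀

Calculating:
φ = (6.626×10⁻³⁴ J·s)(3×10⁸ m/s) / (232.6×10⁻⁹ m)
φ = 5.33 eV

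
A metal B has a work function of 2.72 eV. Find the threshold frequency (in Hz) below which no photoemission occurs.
6.5769e+14 Hz

The threshold frequency is when the photon energy equals the work function:
hf₀ = φ

Solving for f₀:
f₀ = φ/h = (2.72 eV × 1.602×10⁻¹⁹ J/eV) / (6.626×10⁻³⁴ J·s)
f₀ = 6.5769e+14 Hz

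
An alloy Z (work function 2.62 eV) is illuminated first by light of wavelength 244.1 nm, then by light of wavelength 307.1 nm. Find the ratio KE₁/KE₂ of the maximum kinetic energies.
1.7352

Using Einstein's equation: KE_max = hc/λ - φ

For λ₁ = 244.1 nm:
E₁ = hc/λ₁ = 5.0792 eV
KE₁ = E₁ - φ = 5.0792 - 2.62 = 2.4592 eV

For λ₂ = 307.1 nm:
E₂ = hc/λ₂ = 4.0373 eV
KE₂ = E₂ - φ = 4.0373 - 2.62 = 1.4173 eV

Ratio: KE₁/KE₂ = 2.4592/1.4173 = 1.7352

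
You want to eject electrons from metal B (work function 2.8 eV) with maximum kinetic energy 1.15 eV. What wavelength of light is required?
313.88 nm

From Einstein's equation: KE_max = hc/λ - φ

Rearranging for λ:
hc/λ = KE_max + φ
λ = hc/(KE_max + φ)

Required photon energy:
E_photon = KE_max + φ = 1.15 + 2.8 = 3.95 eV

Required wavelength:
λ = hc/E_photon = (6.626×10⁻³⁴)(3×10⁸) / (3.95 × 1.602×10⁻¹⁹)
λ = 313.88 nm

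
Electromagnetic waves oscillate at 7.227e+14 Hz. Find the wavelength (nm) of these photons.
414.82 nm

Using the wave equation: c = fλ

Solving for wavelength:
λ = c/f = (3×10⁸ m/s) / (7.227e+14 Hz)
λ = 414.82 nm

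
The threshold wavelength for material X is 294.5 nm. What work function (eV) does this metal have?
4.21 eV

At the threshold wavelength, photon energy equals work function:
φ = hc/λ₀

Calculating:
φ = (6.626×10⁻³⁴ J·s)(3×10⁸ m/s) / (294.5×10⁻⁹ m)
φ = 4.21 eV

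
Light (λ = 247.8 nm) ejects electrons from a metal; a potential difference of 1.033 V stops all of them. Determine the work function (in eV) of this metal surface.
3.97 eV

The stopping potential gives the maximum kinetic energy: KE_max = eV_s = 1.033 eV

From Einstein's photoelectric equation: KE_max = hc/λ - φ
Rearranging: φ = hc/λ - KE_max

Calculate photon energy:
E_photon = hc/λ = (6.626×10⁻³⁴ J·s)(3×10⁸ m/s) / (247.8×10⁻⁹ m) = 5.0034 eV

Therefore:
φ = 5.0034 - 1.033 = 3.97 eV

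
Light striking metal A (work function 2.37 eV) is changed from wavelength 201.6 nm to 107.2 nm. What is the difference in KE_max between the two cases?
5.4157 eV

Using Einstein's equation: KE_max = hc/λ - φ

For λ₁ = 201.6 nm:
KE₁ = hc/λ₁ - φ = 6.1500 - 2.37 = 3.7800 eV

For λ₂ = 107.2 nm:
KE₂ = hc/λ₂ - φ = 11.5657 - 2.37 = 9.1957 eV

Change in KE:
ΔKE = KE₂ - KE₁ = 9.1957 - 3.7800 = 5.4157 eV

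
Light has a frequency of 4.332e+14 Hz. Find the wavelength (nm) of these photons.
692.04 nm

Using the wave equation: c = fλ

Solving for wavelength:
λ = c/f = (3×10⁸ m/s) / (4.332e+14 Hz)
λ = 692.04 nm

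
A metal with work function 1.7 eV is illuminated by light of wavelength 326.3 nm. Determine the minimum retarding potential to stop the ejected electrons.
2.0997 V

The stopping potential V_s satisfies: eV_s = KE_max

First, find KE_max using Einstein's equation:
E_photon = hc/λ = 3.7997 eV
KE_max = E_photon - φ = 3.7997 - 1.7 = 2.0997 eV

Since eV_s = KE_max:
V_s = KE_max/e = 2.0997 V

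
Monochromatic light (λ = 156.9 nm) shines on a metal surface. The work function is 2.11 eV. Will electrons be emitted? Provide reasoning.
Yes

For photoemission, the photon energy must exceed the work function.

Photon energy: E = hc/λ = 7.9021 eV
Work function: φ = 2.11 eV

Since E_photon (7.9021 eV) > φ (2.11 eV), photoemission WILL occur.
The threshold wavelength is λ₀ = hc/φ = 587.6 nm.
Since 156.9 nm < 587.6 nm, the light has sufficient energy.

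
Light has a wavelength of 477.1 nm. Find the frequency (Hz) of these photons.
6.2836e+14 Hz

Using the wave equation: c = fλ

Solving for frequency:
f = c/λ = (3×10⁸ m/s) / (477.1×10⁻⁹ m)
f = 6.2836e+14 Hz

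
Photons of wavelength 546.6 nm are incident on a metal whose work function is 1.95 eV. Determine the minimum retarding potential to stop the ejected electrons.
0.3183 V

The stopping potential V_s satisfies: eV_s = KE_max

First, find KE_max using Einstein's equation:
E_photon = hc/λ = 2.2683 eV
KE_max = E_photon - φ = 2.2683 - 1.95 = 0.3183 eV

Since eV_s = KE_max:
V_s = KE_max/e = 0.3183 V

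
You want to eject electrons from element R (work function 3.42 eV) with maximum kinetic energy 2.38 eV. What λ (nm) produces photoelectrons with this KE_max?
213.77 nm

From Einstein's equation: KE_max = hc/λ - φ

Rearranging for λ:
hc/λ = KE_max + φ
λ = hc/(KE_max + φ)

Required photon energy:
E_photon = KE_max + φ = 2.38 + 3.42 = 5.80 eV

Required wavelength:
λ = hc/E_photon = (6.626×10⁻³⁴)(3×10⁸) / (5.80 × 1.602×10⁻¹⁹)
λ = 213.77 nm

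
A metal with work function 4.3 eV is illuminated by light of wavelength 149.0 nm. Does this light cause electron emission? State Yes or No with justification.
Yes

For photoemission, the photon energy must exceed the work function.

Photon energy: E = hc/λ = 8.3211 eV
Work function: φ = 4.3 eV

Since E_photon (8.3211 eV) > φ (4.3 eV), photoemission WILL occur.
The threshold wavelength is λ₀ = hc/φ = 288.3 nm.
Since 149.0 nm < 288.3 nm, the light has sufficient energy.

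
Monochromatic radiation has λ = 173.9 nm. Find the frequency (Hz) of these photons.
1.7239e+15 Hz

Using the wave equation: c = fλ

Solving for frequency:
f = c/λ = (3×10⁸ m/s) / (173.9×10⁻⁹ m)
f = 1.7239e+15 Hz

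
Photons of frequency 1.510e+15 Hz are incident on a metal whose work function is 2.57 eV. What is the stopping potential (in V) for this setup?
3.6749 V

The stopping potential V_s satisfies: eV_s = KE_max

First, find KE_max using Einstein's equation:
E_photon = hf = (6.626×10⁻³⁴ J·s)(1.510e+15 Hz) = 6.2449 eV
KE_max = E_photon - φ = 6.2449 - 2.57 = 3.6749 eV

Since eV_s = KE_max:
V_s = KE_max/e = 3.6749 V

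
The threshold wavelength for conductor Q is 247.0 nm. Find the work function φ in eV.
5.02 eV

At the threshold wavelength, photon energy equals work function:
φ = hc/λ₀

Calculating:
φ = (6.626×10⁻³⁴ J·s)(3×10⁸ m/s) / (247.0×10⁻⁹ m)
φ = 5.02 eV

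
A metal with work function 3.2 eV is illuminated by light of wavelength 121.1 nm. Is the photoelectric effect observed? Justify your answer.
Yes

For photoemission, the photon energy must exceed the work function.

Photon energy: E = hc/λ = 10.2382 eV
Work function: φ = 3.2 eV

Since E_photon (10.2382 eV) > φ (3.2 eV), photoemission WILL occur.
The threshold wavelength is λ₀ = hc/φ = 387.5 nm.
Since 121.1 nm < 387.5 nm, the light has sufficient energy.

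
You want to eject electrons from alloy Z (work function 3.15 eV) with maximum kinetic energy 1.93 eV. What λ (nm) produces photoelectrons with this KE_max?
244.06 nm

From Einstein's equation: KE_max = hc/λ - φ

Rearranging for λ:
hc/λ = KE_max + φ
λ = hc/(KE_max + φ)

Required photon energy:
E_photon = KE_max + φ = 1.93 + 3.15 = 5.08 eV

Required wavelength:
λ = hc/E_photon = (6.626×10⁻³⁴)(3×10⁸) / (5.08 × 1.602×10⁻¹⁹)
λ = 244.06 nm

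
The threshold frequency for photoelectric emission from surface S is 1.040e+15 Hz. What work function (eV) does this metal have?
4.30 eV

At the threshold frequency, photon energy equals work function:
φ = hf₀

Calculating:
φ = (6.626×10⁻³⁴ J·s)(1.040e+15 Hz)
φ = 4.30 eV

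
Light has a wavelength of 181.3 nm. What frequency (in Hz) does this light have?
1.6536e+15 Hz

Using the wave equation: c = fλ

Solving for frequency:
f = c/λ = (3×10⁸ m/s) / (181.3×10⁻⁹ m)
f = 1.6536e+15 Hz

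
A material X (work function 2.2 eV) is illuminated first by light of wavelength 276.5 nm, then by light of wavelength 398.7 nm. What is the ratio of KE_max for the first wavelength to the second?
2.5107

Using Einstein's equation: KE_max = hc/λ - φ

For λ₁ = 276.5 nm:
E₁ = hc/λ₁ = 4.4841 eV
KE₁ = E₁ - φ = 4.4841 - 2.2 = 2.2841 eV

For λ₂ = 398.7 nm:
E₂ = hc/λ₂ = 3.1097 eV
KE₂ = E₂ - φ = 3.1097 - 2.2 = 0.9097 eV

Ratio: KE₁/KE₂ = 2.2841/0.9097 = 2.5107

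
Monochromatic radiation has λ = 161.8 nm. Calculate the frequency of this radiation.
1.8529e+15 Hz

Using the wave equation: c = fλ

Solving for frequency:
f = c/λ = (3×10⁸ m/s) / (161.8×10⁻⁹ m)
f = 1.8529e+15 Hz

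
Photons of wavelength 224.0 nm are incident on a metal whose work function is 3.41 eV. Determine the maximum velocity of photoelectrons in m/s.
8.6458e+05 m/s

First, find the maximum kinetic energy:
E_photon = hc/λ = 5.5350 eV
KE_max = E_photon - φ = 5.5350 - 3.41 = 2.1250 eV

Convert to Joules: KE_max = 2.1250 × 1.602×10⁻¹⁹ J = 3.4046e-19 J

Then use KE = ½mv² to find velocity:
v = √(2·KE/m) = √(2 × 3.4046e-19 J / 9.109e-31 kg)
v = 8.6458e+05 m/s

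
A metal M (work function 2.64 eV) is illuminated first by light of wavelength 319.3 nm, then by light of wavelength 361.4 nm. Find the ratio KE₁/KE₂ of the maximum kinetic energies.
1.5721

Using Einstein's equation: KE_max = hc/λ - φ

For λ₁ = 319.3 nm:
E₁ = hc/λ₁ = 3.8830 eV
KE₁ = E₁ - φ = 3.8830 - 2.64 = 1.2430 eV

For λ₂ = 361.4 nm:
E₂ = hc/λ₂ = 3.4307 eV
KE₂ = E₂ - φ = 3.4307 - 2.64 = 0.7907 eV

Ratio: KE₁/KE₂ = 1.2430/0.7907 = 1.5721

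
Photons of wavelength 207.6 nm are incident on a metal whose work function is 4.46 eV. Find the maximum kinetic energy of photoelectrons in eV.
1.5123 eV

Using Einstein's photoelectric equation: KE_max = hf - φ = hc/λ - φ

First, calculate the photon energy:
E_photon = hc/λ = (6.626×10⁻³⁴ J·s)(3×10⁸ m/s) / (207.6×10⁻⁹ m)
E_photon = 5.9723 eV

Then, the maximum kinetic energy:
KE_max = E_photon - φ = 5.9723 eV - 4.46 eV = 1.5123 eV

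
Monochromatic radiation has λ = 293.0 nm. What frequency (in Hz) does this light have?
1.0232e+15 Hz

Using the wave equation: c = fλ

Solving for frequency:
f = c/λ = (3×10⁸ m/s) / (293.0×10⁻⁹ m)
f = 1.0232e+15 Hz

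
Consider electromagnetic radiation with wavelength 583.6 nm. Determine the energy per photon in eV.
2.1245 eV

Using E = hf = hc/λ:

E = hc/λ = (6.626×10⁻³⁴ J·s)(3×10⁸ m/s) / (583.6×10⁻⁹ m)
E = 2.1245 eV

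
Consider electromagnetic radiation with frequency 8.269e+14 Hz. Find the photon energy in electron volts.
3.4198 eV

Using E = hf:

E = hf = (6.626×10⁻³⁴ J·s)(8.269e+14 Hz)
E = 3.4198 eV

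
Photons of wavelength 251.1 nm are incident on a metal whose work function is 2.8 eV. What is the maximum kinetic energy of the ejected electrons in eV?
2.1376 eV

Using Einstein's photoelectric equation: KE_max = hf - φ = hc/λ - φ

First, calculate the photon energy:
E_photon = hc/λ = (6.626×10⁻³⁴ J·s)(3×10⁸ m/s) / (251.1×10⁻⁹ m)
E_photon = 4.9376 eV

Then, the maximum kinetic energy:
KE_max = E_photon - φ = 4.9376 eV - 2.8 eV = 2.1376 eV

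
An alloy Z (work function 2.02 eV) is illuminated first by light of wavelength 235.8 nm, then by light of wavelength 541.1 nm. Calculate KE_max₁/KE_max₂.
11.9336

Using Einstein's equation: KE_max = hc/λ - φ

For λ₁ = 235.8 nm:
E₁ = hc/λ₁ = 5.2580 eV
KE₁ = E₁ - φ = 5.2580 - 2.02 = 3.2380 eV

For λ₂ = 541.1 nm:
E₂ = hc/λ₂ = 2.2913 eV
KE₂ = E₂ - φ = 2.2913 - 2.02 = 0.2713 eV

Ratio: KE₁/KE₂ = 3.2380/0.2713 = 11.9336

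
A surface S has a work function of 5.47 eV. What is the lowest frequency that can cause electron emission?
1.3226e+15 Hz

The threshold frequency is when the photon energy equals the work function:
hf₀ = φ

Solving for f₀:
f₀ = φ/h = (5.47 eV × 1.602×10⁻¹⁹ J/eV) / (6.626×10⁻³⁴ J·s)
f₀ = 1.3226e+15 Hz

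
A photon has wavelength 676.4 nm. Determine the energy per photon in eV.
1.8330 eV

Using E = hf = hc/λ:

E = hc/λ = (6.626×10⁻³⁴ J·s)(3×10⁸ m/s) / (676.4×10⁻⁹ m)
E = 1.8330 eV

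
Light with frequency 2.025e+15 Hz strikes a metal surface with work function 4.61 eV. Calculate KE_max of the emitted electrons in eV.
3.7647 eV

Using Einstein's photoelectric equation: KE_max = hf - φ

First, calculate the photon energy:
E_photon = hf = (6.626×10⁻³⁴ J·s)(2.025e+15 Hz)
E_photon = 8.3747 eV

Then, the maximum kinetic energy:
KE_max = E_photon - φ = 8.3747 eV - 4.61 eV = 3.7647 eV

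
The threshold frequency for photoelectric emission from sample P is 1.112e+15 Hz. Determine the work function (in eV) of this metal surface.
4.60 eV

At the threshold frequency, photon energy equals work function:
φ = hf₀

Calculating:
φ = (6.626×10⁻³⁴ J·s)(1.112e+15 Hz)
φ = 4.60 eV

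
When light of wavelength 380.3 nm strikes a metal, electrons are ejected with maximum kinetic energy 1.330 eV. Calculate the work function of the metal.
1.93 eV

From Einstein's photoelectric equation: KE_max = hf - φ = hc/λ - φ

Rearranging for φ:
φ = hc/λ - KE_max

Calculate photon energy:
E_photon = hc/λ = 3.2602 eV

Therefore:
φ = 3.2602 - 1.330 = 1.93 eV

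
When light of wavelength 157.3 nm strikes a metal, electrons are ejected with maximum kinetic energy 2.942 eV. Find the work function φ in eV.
4.94 eV

From Einstein's photoelectric equation: KE_max = hf - φ = hc/λ - φ

Rearranging for φ:
φ = hc/λ - KE_max

Calculate photon energy:
E_photon = hc/λ = 7.8820 eV

Therefore:
φ = 7.8820 - 2.942 = 4.94 eV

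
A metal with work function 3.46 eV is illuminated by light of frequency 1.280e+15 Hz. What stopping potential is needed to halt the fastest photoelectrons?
1.8337 V

The stopping potential V_s satisfies: eV_s = KE_max

First, find KE_max using Einstein's equation:
E_photon = hf = (6.626×10⁻³⁴ J·s)(1.280e+15 Hz) = 5.2937 eV
KE_max = E_photon - φ = 5.2937 - 3.46 = 1.8337 eV

Since eV_s = KE_max:
V_s = KE_max/e = 1.8337 V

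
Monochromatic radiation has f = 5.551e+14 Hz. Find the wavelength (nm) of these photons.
540.07 nm

Using the wave equation: c = fλ

Solving for wavelength:
λ = c/f = (3×10⁸ m/s) / (5.551e+14 Hz)
λ = 540.07 nm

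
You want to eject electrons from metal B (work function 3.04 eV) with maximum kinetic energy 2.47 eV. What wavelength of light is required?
225.02 nm

From Einstein's equation: KE_max = hc/λ - φ

Rearranging for λ:
hc/λ = KE_max + φ
λ = hc/(KE_max + φ)

Required photon energy:
E_photon = KE_max + φ = 2.47 + 3.04 = 5.51 eV

Required wavelength:
λ = hc/E_photon = (6.626×10⁻³⁴)(3×10⁸) / (5.51 × 1.602×10⁻¹⁹)
λ = 225.02 nm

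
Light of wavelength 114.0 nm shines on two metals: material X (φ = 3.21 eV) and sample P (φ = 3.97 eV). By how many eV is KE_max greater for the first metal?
0.7600 eV

Using KE_max = hc/λ - φ for each metal:

Photon energy: E = hc/λ = 10.8758 eV

For material X (φ₁ = 3.21 eV):
KE₁ = E - φ₁ = 10.8758 - 3.21 = 7.6658 eV

For sample P (φ₂ = 3.97 eV):
KE₂ = E - φ₂ = 10.8758 - 3.97 = 6.9058 eV

Difference:
ΔKE = KE₁ - KE₂ = 7.6658 - 6.9058 = 0.7600 eV

Note: The difference equals the difference in work functions: 3.97 - 3.21 = 0.76 eV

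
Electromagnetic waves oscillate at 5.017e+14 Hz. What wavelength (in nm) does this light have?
597.55 nm

Using the wave equation: c = fλ

Solving for wavelength:
λ = c/f = (3×10⁸ m/s) / (5.017e+14 Hz)
λ = 597.55 nm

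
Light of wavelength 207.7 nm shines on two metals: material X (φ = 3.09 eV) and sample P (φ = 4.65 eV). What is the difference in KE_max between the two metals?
1.5600 eV

Using KE_max = hc/λ - φ for each metal:

Photon energy: E = hc/λ = 5.9694 eV

For material X (φ₁ = 3.09 eV):
KE₁ = E - φ₁ = 5.9694 - 3.09 = 2.8794 eV

For sample P (φ₂ = 4.65 eV):
KE₂ = E - φ₂ = 5.9694 - 4.65 = 1.3194 eV

Difference:
ΔKE = KE₁ - KE₂ = 2.8794 - 1.3194 = 1.5600 eV

Note: The difference equals the difference in work functions: 4.65 - 3.09 = 1.56 eV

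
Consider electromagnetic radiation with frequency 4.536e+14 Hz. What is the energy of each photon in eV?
1.8759 eV

Using E = hf:

E = hf = (6.626×10⁻³⁴ J·s)(4.536e+14 Hz)
E = 1.8759 eV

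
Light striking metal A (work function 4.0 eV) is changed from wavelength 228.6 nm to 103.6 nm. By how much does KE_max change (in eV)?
6.5440 eV

Using Einstein's equation: KE_max = hc/λ - φ

For λ₁ = 228.6 nm:
KE₁ = hc/λ₁ - φ = 5.4236 - 4.0 = 1.4236 eV

For λ₂ = 103.6 nm:
KE₂ = hc/λ₂ - φ = 11.9676 - 4.0 = 7.9676 eV

Change in KE:
ΔKE = KE₂ - KE₁ = 7.9676 - 1.4236 = 6.5440 eV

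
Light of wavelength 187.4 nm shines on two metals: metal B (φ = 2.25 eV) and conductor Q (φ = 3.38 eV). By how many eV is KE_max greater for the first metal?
1.1300 eV

Using KE_max = hc/λ - φ for each metal:

Photon energy: E = hc/λ = 6.6160 eV

For metal B (φ₁ = 2.25 eV):
KE₁ = E - φ₁ = 6.6160 - 2.25 = 4.3660 eV

For conductor Q (φ₂ = 3.38 eV):
KE₂ = E - φ₂ = 6.6160 - 3.38 = 3.2360 eV

Difference:
ΔKE = KE₁ - KE₂ = 4.3660 - 3.2360 = 1.1300 eV

Note: The difference equals the difference in work functions: 3.38 - 2.25 = 1.13 eV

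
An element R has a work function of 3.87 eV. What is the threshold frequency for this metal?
9.3576e+14 Hz

The threshold frequency is when the photon energy equals the work function:
hf₀ = φ

Solving for f₀:
f₀ = φ/h = (3.87 eV × 1.602×10⁻¹⁹ J/eV) / (6.626×10⁻³⁴ J·s)
f₀ = 9.3576e+14 Hz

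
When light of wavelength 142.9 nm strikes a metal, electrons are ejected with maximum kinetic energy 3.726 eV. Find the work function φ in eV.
4.95 eV

From Einstein's photoelectric equation: KE_max = hf - φ = hc/λ - φ

Rearranging for φ:
φ = hc/λ - KE_max

Calculate photon energy:
E_photon = hc/λ = 8.6763 eV

Therefore:
φ = 8.6763 - 3.726 = 4.95 eV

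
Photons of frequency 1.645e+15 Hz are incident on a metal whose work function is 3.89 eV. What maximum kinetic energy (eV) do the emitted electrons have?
2.9132 eV

Using Einstein's photoelectric equation: KE_max = hf - φ

First, calculate the photon energy:
E_photon = hf = (6.626×10⁻³⁴ J·s)(1.645e+15 Hz)
E_photon = 6.8032 eV

Then, the maximum kinetic energy:
KE_max = E_photon - φ = 6.8032 eV - 3.89 eV = 2.9132 eV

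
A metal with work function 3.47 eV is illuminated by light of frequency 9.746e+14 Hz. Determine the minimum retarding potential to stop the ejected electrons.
0.5606 V

The stopping potential V_s satisfies: eV_s = KE_max

First, find KE_max using Einstein's equation:
E_photon = hf = (6.626×10⁻³⁴ J·s)(9.746e+14 Hz) = 4.0306 eV
KE_max = E_photon - φ = 4.0306 - 3.47 = 0.5606 eV

Since eV_s = KE_max:
V_s = KE_max/e = 0.5606 V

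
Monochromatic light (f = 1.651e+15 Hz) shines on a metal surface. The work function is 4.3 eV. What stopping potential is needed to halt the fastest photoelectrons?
2.5280 V

The stopping potential V_s satisfies: eV_s = KE_max

First, find KE_max using Einstein's equation:
E_photon = hf = (6.626×10⁻³⁴ J·s)(1.651e+15 Hz) = 6.8280 eV
KE_max = E_photon - φ = 6.8280 - 4.3 = 2.5280 eV

Since eV_s = KE_max:
V_s = KE_max/e = 2.5280 V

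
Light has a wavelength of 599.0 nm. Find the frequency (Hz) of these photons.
5.0049e+14 Hz

Using the wave equation: c = fλ

Solving for frequency:
f = c/λ = (3×10⁸ m/s) / (599.0×10⁻⁹ m)
f = 5.0049e+14 Hz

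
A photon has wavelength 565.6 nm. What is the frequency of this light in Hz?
5.3004e+14 Hz

Using the wave equation: c = fλ

Solving for frequency:
f = c/λ = (3×10⁸ m/s) / (565.6×10⁻⁹ m)
f = 5.3004e+14 Hz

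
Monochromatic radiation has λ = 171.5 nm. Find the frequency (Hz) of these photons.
1.7481e+15 Hz

Using the wave equation: c = fλ

Solving for frequency:
f = c/λ = (3×10⁸ m/s) / (171.5×10⁻⁹ m)
f = 1.7481e+15 Hz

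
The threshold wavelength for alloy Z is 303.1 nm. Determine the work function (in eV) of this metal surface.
4.09 eV

At the threshold wavelength, photon energy equals work function:
φ = hc/λ₀

Calculating:
φ = (6.626×10⁻³⁴ J·s)(3×10⁸ m/s) / (303.1×10⁻⁹ m)
φ = 4.09 eV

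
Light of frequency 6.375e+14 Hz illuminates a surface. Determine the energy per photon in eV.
2.6365 eV

Using E = hf:

E = hf = (6.626×10⁻³⁴ J·s)(6.375e+14 Hz)
E = 2.6365 eV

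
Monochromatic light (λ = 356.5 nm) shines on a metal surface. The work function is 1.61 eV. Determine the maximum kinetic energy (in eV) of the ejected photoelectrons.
1.8678 eV

Using Einstein's photoelectric equation: KE_max = hf - φ = hc/λ - φ

First, calculate the photon energy:
E_photon = hc/λ = (6.626×10⁻³⁴ J·s)(3×10⁸ m/s) / (356.5×10⁻⁹ m)
E_photon = 3.4778 eV

Then, the maximum kinetic energy:
KE_max = E_photon - φ = 3.4778 eV - 1.61 eV = 1.8678 eV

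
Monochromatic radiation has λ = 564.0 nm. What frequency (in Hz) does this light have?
5.3155e+14 Hz

Using the wave equation: c = fλ

Solving for frequency:
f = c/λ = (3×10⁸ m/s) / (564.0×10⁻⁹ m)
f = 5.3155e+14 Hz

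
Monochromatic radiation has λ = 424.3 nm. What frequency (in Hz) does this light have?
7.0656e+14 Hz

Using the wave equation: c = fλ

Solving for frequency:
f = c/λ = (3×10⁸ m/s) / (424.3×10⁻⁹ m)
f = 7.0656e+14 Hz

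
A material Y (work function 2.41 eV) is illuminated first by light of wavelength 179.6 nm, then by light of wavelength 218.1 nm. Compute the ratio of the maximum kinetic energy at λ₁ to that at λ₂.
1.3721

Using Einstein's equation: KE_max = hc/λ - φ

For λ₁ = 179.6 nm:
E₁ = hc/λ₁ = 6.9034 eV
KE₁ = E₁ - φ = 6.9034 - 2.41 = 4.4934 eV

For λ₂ = 218.1 nm:
E₂ = hc/λ₂ = 5.6847 eV
KE₂ = E₂ - φ = 5.6847 - 2.41 = 3.2747 eV

Ratio: KE₁/KE₂ = 4.4934/3.2747 = 1.3721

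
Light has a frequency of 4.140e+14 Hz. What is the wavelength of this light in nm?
724.14 nm

Using the wave equation: c = fλ

Solving for wavelength:
λ = c/f = (3×10⁸ m/s) / (4.140e+14 Hz)
λ = 724.14 nm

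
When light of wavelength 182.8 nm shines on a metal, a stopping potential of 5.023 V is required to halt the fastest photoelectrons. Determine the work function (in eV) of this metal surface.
1.76 eV

The stopping potential gives the maximum kinetic energy: KE_max = eV_s = 5.023 eV

From Einstein's photoelectric equation: KE_max = hc/λ - φ
Rearranging: φ = hc/λ - KE_max

Calculate photon energy:
E_photon = hc/λ = (6.626×10⁻³⁴ J·s)(3×10⁸ m/s) / (182.8×10⁻⁹ m) = 6.7825 eV

Therefore:
φ = 6.7825 - 5.023 = 1.76 eV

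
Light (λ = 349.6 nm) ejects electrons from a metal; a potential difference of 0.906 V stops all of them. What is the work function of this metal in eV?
2.64 eV

The stopping potential gives the maximum kinetic energy: KE_max = eV_s = 0.906 eV

From Einstein's photoelectric equation: KE_max = hc/λ - φ
Rearranging: φ = hc/λ - KE_max

Calculate photon energy:
E_photon = hc/λ = (6.626×10⁻³⁴ J·s)(3×10⁸ m/s) / (349.6×10⁻⁹ m) = 3.5465 eV

Therefore:
φ = 3.5465 - 0.906 = 2.64 eV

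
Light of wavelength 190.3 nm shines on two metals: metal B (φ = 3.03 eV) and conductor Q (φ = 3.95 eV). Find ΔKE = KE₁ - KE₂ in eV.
0.9200 eV

Using KE_max = hc/λ - φ for each metal:

Photon energy: E = hc/λ = 6.5152 eV

For metal B (φ₁ = 3.03 eV):
KE₁ = E - φ₁ = 6.5152 - 3.03 = 3.4852 eV

For conductor Q (φ₂ = 3.95 eV):
KE₂ = E - φ₂ = 6.5152 - 3.95 = 2.5652 eV

Difference:
ΔKE = KE₁ - KE₂ = 3.4852 - 2.5652 = 0.9200 eV

Note: The difference equals the difference in work functions: 3.95 - 3.03 = 0.92 eV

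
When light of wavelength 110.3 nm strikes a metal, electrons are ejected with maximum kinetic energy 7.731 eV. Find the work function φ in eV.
3.51 eV

From Einstein's photoelectric equation: KE_max = hf - φ = hc/λ - φ

Rearranging for φ:
φ = hc/λ - KE_max

Calculate photon energy:
E_photon = hc/λ = 11.2406 eV

Therefore:
φ = 11.2406 - 7.731 = 3.51 eV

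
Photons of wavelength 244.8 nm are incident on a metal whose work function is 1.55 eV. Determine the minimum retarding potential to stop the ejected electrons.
3.5147 V

The stopping potential V_s satisfies: eV_s = KE_max

First, find KE_max using Einstein's equation:
E_photon = hc/λ = 5.0647 eV
KE_max = E_photon - φ = 5.0647 - 1.55 = 3.5147 eV

Since eV_s = KE_max:
V_s = KE_max/e = 3.5147 V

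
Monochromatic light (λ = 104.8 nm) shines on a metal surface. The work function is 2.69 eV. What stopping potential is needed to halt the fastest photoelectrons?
9.1406 V

The stopping potential V_s satisfies: eV_s = KE_max

First, find KE_max using Einstein's equation:
E_photon = hc/λ = 11.8306 eV
KE_max = E_photon - φ = 11.8306 - 2.69 = 9.1406 eV

Since eV_s = KE_max:
V_s = KE_max/e = 9.1406 V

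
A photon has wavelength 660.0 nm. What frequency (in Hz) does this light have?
4.5423e+14 Hz

Using the wave equation: c = fλ

Solving for frequency:
f = c/λ = (3×10⁸ m/s) / (660.0×10⁻⁹ m)
f = 4.5423e+14 Hz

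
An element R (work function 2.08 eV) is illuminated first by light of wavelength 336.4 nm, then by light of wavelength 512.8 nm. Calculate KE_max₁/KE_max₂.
4.7533

Using Einstein's equation: KE_max = hc/λ - φ

For λ₁ = 336.4 nm:
E₁ = hc/λ₁ = 3.6856 eV
KE₁ = E₁ - φ = 3.6856 - 2.08 = 1.6056 eV

For λ₂ = 512.8 nm:
E₂ = hc/λ₂ = 2.4178 eV
KE₂ = E₂ - φ = 2.4178 - 2.08 = 0.3378 eV

Ratio: KE₁/KE₂ = 1.6056/0.3378 = 4.7533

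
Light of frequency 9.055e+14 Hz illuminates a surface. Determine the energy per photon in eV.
3.7448 eV

Using E = hf:

E = hf = (6.626×10⁻³⁴ J·s)(9.055e+14 Hz)
E = 3.7448 eV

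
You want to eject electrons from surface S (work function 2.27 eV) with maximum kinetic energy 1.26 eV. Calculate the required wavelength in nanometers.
351.23 nm

From Einstein's equation: KE_max = hc/λ - φ

Rearranging for λ:
hc/λ = KE_max + φ
λ = hc/(KE_max + φ)

Required photon energy:
E_photon = KE_max + φ = 1.26 + 2.27 = 3.53 eV

Required wavelength:
λ = hc/E_photon = (6.626×10⁻³⁴)(3×10⁸) / (3.53 × 1.602×10⁻¹⁹)
λ = 351.23 nm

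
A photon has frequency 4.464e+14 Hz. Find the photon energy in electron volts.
1.8462 eV

Using E = hf:

E = hf = (6.626×10⁻³⁴ J·s)(4.464e+14 Hz)
E = 1.8462 eV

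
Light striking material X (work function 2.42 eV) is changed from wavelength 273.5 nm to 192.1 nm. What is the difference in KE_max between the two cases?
1.9209 eV

Using Einstein's equation: KE_max = hc/λ - φ

For λ₁ = 273.5 nm:
KE₁ = hc/λ₁ - φ = 4.5332 - 2.42 = 2.1132 eV

For λ₂ = 192.1 nm:
KE₂ = hc/λ₂ - φ = 6.4541 - 2.42 = 4.0341 eV

Change in KE:
ΔKE = KE₂ - KE₁ = 4.0341 - 2.1132 = 1.9209 eV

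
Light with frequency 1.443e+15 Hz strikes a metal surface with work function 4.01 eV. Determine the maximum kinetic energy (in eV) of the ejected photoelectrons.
1.9578 eV

Using Einstein's photoelectric equation: KE_max = hf - φ

First, calculate the photon energy:
E_photon = hf = (6.626×10⁻³⁴ J·s)(1.443e+15 Hz)
E_photon = 5.9678 eV

Then, the maximum kinetic energy:
KE_max = E_photon - φ = 5.9678 eV - 4.01 eV = 1.9578 eV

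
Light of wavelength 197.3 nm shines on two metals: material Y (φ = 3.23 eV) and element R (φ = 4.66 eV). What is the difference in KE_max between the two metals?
1.4300 eV

Using KE_max = hc/λ - φ for each metal:

Photon energy: E = hc/λ = 6.2840 eV

For material Y (φ₁ = 3.23 eV):
KE₁ = E - φ₁ = 6.2840 - 3.23 = 3.0540 eV

For element R (φ₂ = 4.66 eV):
KE₂ = E - φ₂ = 6.2840 - 4.66 = 1.6240 eV

Difference:
ΔKE = KE₁ - KE₂ = 3.0540 - 1.6240 = 1.4300 eV

Note: The difference equals the difference in work functions: 4.66 - 3.23 = 1.43 eV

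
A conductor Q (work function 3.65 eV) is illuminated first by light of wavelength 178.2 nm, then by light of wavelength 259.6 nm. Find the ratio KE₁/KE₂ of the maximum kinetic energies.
2.9375

Using Einstein's equation: KE_max = hc/λ - φ

For λ₁ = 178.2 nm:
E₁ = hc/λ₁ = 6.9576 eV
KE₁ = E₁ - φ = 6.9576 - 3.65 = 3.3076 eV

For λ₂ = 259.6 nm:
E₂ = hc/λ₂ = 4.7760 eV
KE₂ = E₂ - φ = 4.7760 - 3.65 = 1.1260 eV

Ratio: KE₁/KE₂ = 3.3076/1.1260 = 2.9375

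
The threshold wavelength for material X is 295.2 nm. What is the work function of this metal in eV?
4.20 eV

At the threshold wavelength, photon energy equals work function:
φ = hc/λ₀

Calculating:
φ = (6.626×10⁻³⁴ J·s)(3×10⁸ m/s) / (295.2×10⁻⁹ m)
φ = 4.20 eV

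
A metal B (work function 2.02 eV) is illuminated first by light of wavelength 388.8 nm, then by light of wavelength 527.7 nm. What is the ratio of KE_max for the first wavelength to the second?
3.5473

Using Einstein's equation: KE_max = hc/λ - φ

For λ₁ = 388.8 nm:
E₁ = hc/λ₁ = 3.1889 eV
KE₁ = E₁ - φ = 3.1889 - 2.02 = 1.1689 eV

For λ₂ = 527.7 nm:
E₂ = hc/λ₂ = 2.3495 eV
KE₂ = E₂ - φ = 2.3495 - 2.02 = 0.3295 eV

Ratio: KE₁/KE₂ = 1.1689/0.3295 = 3.5473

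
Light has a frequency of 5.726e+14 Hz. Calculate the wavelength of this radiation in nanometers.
523.56 nm

Using the wave equation: c = fλ

Solving for wavelength:
λ = c/f = (3×10⁸ m/s) / (5.726e+14 Hz)
λ = 523.56 nm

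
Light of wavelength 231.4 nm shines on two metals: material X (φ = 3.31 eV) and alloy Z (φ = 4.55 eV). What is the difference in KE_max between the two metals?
1.2400 eV

Using KE_max = hc/λ - φ for each metal:

Photon energy: E = hc/λ = 5.3580 eV

For material X (φ₁ = 3.31 eV):
KE₁ = E - φ₁ = 5.3580 - 3.31 = 2.0480 eV

For alloy Z (φ₂ = 4.55 eV):
KE₂ = E - φ₂ = 5.3580 - 4.55 = 0.8080 eV

Difference:
ΔKE = KE₁ - KE₂ = 2.0480 - 0.8080 = 1.2400 eV

Note: The difference equals the difference in work functions: 4.55 - 3.31 = 1.24 eV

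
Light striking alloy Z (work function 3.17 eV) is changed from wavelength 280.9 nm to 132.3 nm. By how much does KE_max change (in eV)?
4.9576 eV

Using Einstein's equation: KE_max = hc/λ - φ

For λ₁ = 280.9 nm:
KE₁ = hc/λ₁ - φ = 4.4138 - 3.17 = 1.2438 eV

For λ₂ = 132.3 nm:
KE₂ = hc/λ₂ - φ = 9.3714 - 3.17 = 6.2014 eV

Change in KE:
ΔKE = KE₂ - KE₁ = 6.2014 - 1.2438 = 4.9576 eV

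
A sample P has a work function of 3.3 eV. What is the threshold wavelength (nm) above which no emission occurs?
375.71 nm

The threshold wavelength is when the photon energy equals the work function:
hc/λ₀ = φ

Solving for λ₀:
λ₀ = hc/φ = (6.626×10⁻³⁴ J·s)(3×10⁸ m/s) / (3.3 eV × 1.602×10⁻¹⁹ J/eV)
λ₀ = 375.71 nm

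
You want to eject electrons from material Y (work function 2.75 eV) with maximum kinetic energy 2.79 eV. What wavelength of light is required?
223.80 nm

From Einstein's equation: KE_max = hc/λ - φ

Rearranging for λ:
hc/λ = KE_max + φ
λ = hc/(KE_max + φ)

Required photon energy:
E_photon = KE_max + φ = 2.79 + 2.75 = 5.54 eV

Required wavelength:
λ = hc/E_photon = (6.626×10⁻³⁴)(3×10⁸) / (5.54 × 1.602×10⁻¹⁹)
λ = 223.80 nm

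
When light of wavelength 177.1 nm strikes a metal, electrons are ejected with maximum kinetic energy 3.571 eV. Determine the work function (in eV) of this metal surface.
3.43 eV

From Einstein's photoelectric equation: KE_max = hf - φ = hc/λ - φ

Rearranging for φ:
φ = hc/λ - KE_max

Calculate photon energy:
E_photon = hc/λ = 7.0008 eV

Therefore:
φ = 7.0008 - 3.571 = 3.43 eV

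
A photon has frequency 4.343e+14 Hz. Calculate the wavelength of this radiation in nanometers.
690.29 nm

Using the wave equation: c = fλ

Solving for wavelength:
λ = c/f = (3×10⁸ m/s) / (4.343e+14 Hz)
λ = 690.29 nm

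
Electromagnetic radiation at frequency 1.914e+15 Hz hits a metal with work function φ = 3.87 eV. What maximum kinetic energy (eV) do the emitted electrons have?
4.0457 eV

Using Einstein's photoelectric equation: KE_max = hf - φ

First, calculate the photon energy:
E_photon = hf = (6.626×10⁻³⁴ J·s)(1.914e+15 Hz)
E_photon = 7.9157 eV

Then, the maximum kinetic energy:
KE_max = E_photon - φ = 7.9157 eV - 3.87 eV = 4.0457 eV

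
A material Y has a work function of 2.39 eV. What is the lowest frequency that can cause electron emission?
5.7790e+14 Hz

The threshold frequency is when the photon energy equals the work function:
hf₀ = φ

Solving for f₀:
f₀ = φ/h = (2.39 eV × 1.602×10⁻¹⁹ J/eV) / (6.626×10⁻³⁴ J·s)
f₀ = 5.7790e+14 Hz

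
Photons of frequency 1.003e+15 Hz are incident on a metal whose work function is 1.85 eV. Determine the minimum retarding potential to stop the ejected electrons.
2.2981 V

The stopping potential V_s satisfies: eV_s = KE_max

First, find KE_max using Einstein's equation:
E_photon = hf = (6.626×10⁻³⁴ J·s)(1.003e+15 Hz) = 4.1481 eV
KE_max = E_photon - φ = 4.1481 - 1.85 = 2.2981 eV

Since eV_s = KE_max:
V_s = KE_max/e = 2.2981 V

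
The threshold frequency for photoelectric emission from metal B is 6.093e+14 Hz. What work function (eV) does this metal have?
2.52 eV

At the threshold frequency, photon energy equals work function:
φ = hf₀

Calculating:
φ = (6.626×10⁻³⁴ J·s)(6.093e+14 Hz)
φ = 2.52 eV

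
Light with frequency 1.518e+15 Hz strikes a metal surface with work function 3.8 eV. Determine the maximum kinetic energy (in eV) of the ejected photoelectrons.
2.4779 eV

Using Einstein's photoelectric equation: KE_max = hf - φ

First, calculate the photon energy:
E_photon = hf = (6.626×10⁻³⁴ J·s)(1.518e+15 Hz)
E_photon = 6.2779 eV

Then, the maximum kinetic energy:
KE_max = E_photon - φ = 6.2779 eV - 3.8 eV = 2.4779 eV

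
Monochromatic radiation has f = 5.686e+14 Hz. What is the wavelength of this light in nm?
527.25 nm

Using the wave equation: c = fλ

Solving for wavelength:
λ = c/f = (3×10⁸ m/s) / (5.686e+14 Hz)
λ = 527.25 nm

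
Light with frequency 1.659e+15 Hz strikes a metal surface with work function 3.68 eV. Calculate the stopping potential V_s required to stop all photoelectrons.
3.1811 V

The stopping potential V_s satisfies: eV_s = KE_max

First, find KE_max using Einstein's equation:
E_photon = hf = (6.626×10⁻³⁴ J·s)(1.659e+15 Hz) = 6.8611 eV
KE_max = E_photon - φ = 6.8611 - 3.68 = 3.1811 eV

Since eV_s = KE_max:
V_s = KE_max/e = 3.1811 V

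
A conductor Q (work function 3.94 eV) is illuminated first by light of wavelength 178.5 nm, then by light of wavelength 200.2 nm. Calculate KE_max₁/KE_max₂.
1.3342

Using Einstein's equation: KE_max = hc/λ - φ

For λ₁ = 178.5 nm:
E₁ = hc/λ₁ = 6.9459 eV
KE₁ = E₁ - φ = 6.9459 - 3.94 = 3.0059 eV

For λ₂ = 200.2 nm:
E₂ = hc/λ₂ = 6.1930 eV
KE₂ = E₂ - φ = 6.1930 - 3.94 = 2.2530 eV

Ratio: KE₁/KE₂ = 3.0059/2.2530 = 1.3342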